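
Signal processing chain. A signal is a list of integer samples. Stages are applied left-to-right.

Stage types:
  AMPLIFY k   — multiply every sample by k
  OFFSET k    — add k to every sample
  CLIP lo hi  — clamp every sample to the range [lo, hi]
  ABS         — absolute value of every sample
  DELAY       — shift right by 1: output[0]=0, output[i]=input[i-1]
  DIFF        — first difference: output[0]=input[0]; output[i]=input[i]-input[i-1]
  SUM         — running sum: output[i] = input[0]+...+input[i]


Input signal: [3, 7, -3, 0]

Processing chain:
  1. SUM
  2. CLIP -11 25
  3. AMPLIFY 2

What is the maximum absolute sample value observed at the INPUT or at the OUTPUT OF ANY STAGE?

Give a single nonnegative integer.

Input: [3, 7, -3, 0] (max |s|=7)
Stage 1 (SUM): sum[0..0]=3, sum[0..1]=10, sum[0..2]=7, sum[0..3]=7 -> [3, 10, 7, 7] (max |s|=10)
Stage 2 (CLIP -11 25): clip(3,-11,25)=3, clip(10,-11,25)=10, clip(7,-11,25)=7, clip(7,-11,25)=7 -> [3, 10, 7, 7] (max |s|=10)
Stage 3 (AMPLIFY 2): 3*2=6, 10*2=20, 7*2=14, 7*2=14 -> [6, 20, 14, 14] (max |s|=20)
Overall max amplitude: 20

Answer: 20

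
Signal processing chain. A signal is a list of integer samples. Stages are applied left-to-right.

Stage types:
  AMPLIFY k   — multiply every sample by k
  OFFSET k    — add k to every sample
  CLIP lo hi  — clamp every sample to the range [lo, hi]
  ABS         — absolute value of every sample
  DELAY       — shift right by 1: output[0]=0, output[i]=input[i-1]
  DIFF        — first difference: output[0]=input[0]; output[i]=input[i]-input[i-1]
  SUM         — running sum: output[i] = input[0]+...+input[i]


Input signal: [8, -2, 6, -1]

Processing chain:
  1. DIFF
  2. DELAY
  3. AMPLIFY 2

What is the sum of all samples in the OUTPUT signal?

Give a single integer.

Answer: 12

Derivation:
Input: [8, -2, 6, -1]
Stage 1 (DIFF): s[0]=8, -2-8=-10, 6--2=8, -1-6=-7 -> [8, -10, 8, -7]
Stage 2 (DELAY): [0, 8, -10, 8] = [0, 8, -10, 8] -> [0, 8, -10, 8]
Stage 3 (AMPLIFY 2): 0*2=0, 8*2=16, -10*2=-20, 8*2=16 -> [0, 16, -20, 16]
Output sum: 12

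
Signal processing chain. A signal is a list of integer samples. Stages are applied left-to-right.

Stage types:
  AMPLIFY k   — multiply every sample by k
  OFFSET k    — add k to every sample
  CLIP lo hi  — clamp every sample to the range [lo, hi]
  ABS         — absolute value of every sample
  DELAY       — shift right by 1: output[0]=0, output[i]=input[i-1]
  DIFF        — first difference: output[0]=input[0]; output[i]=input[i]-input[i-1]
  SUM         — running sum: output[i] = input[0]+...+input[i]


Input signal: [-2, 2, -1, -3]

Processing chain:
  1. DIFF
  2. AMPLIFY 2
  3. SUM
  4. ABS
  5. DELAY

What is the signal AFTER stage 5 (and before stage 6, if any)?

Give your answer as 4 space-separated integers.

Answer: 0 4 4 2

Derivation:
Input: [-2, 2, -1, -3]
Stage 1 (DIFF): s[0]=-2, 2--2=4, -1-2=-3, -3--1=-2 -> [-2, 4, -3, -2]
Stage 2 (AMPLIFY 2): -2*2=-4, 4*2=8, -3*2=-6, -2*2=-4 -> [-4, 8, -6, -4]
Stage 3 (SUM): sum[0..0]=-4, sum[0..1]=4, sum[0..2]=-2, sum[0..3]=-6 -> [-4, 4, -2, -6]
Stage 4 (ABS): |-4|=4, |4|=4, |-2|=2, |-6|=6 -> [4, 4, 2, 6]
Stage 5 (DELAY): [0, 4, 4, 2] = [0, 4, 4, 2] -> [0, 4, 4, 2]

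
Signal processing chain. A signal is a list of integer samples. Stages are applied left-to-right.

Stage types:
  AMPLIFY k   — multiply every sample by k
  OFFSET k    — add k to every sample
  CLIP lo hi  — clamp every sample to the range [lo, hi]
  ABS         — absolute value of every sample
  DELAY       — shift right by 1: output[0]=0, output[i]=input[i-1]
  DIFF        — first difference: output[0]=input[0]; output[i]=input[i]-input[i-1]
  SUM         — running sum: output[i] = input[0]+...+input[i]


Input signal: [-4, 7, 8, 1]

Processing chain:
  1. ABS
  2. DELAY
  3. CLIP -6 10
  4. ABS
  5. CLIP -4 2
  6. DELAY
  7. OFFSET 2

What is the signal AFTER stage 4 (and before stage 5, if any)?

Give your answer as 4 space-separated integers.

Answer: 0 4 7 8

Derivation:
Input: [-4, 7, 8, 1]
Stage 1 (ABS): |-4|=4, |7|=7, |8|=8, |1|=1 -> [4, 7, 8, 1]
Stage 2 (DELAY): [0, 4, 7, 8] = [0, 4, 7, 8] -> [0, 4, 7, 8]
Stage 3 (CLIP -6 10): clip(0,-6,10)=0, clip(4,-6,10)=4, clip(7,-6,10)=7, clip(8,-6,10)=8 -> [0, 4, 7, 8]
Stage 4 (ABS): |0|=0, |4|=4, |7|=7, |8|=8 -> [0, 4, 7, 8]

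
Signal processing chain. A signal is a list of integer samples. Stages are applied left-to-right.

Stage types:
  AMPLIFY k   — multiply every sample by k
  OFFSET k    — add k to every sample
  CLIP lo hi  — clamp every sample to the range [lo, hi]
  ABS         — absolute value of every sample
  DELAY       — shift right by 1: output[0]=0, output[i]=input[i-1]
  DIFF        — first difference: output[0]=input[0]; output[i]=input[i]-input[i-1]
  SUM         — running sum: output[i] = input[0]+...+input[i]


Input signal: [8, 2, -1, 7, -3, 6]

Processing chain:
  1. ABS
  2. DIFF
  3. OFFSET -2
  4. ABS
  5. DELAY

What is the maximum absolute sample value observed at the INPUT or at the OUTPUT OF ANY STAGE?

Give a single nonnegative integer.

Input: [8, 2, -1, 7, -3, 6] (max |s|=8)
Stage 1 (ABS): |8|=8, |2|=2, |-1|=1, |7|=7, |-3|=3, |6|=6 -> [8, 2, 1, 7, 3, 6] (max |s|=8)
Stage 2 (DIFF): s[0]=8, 2-8=-6, 1-2=-1, 7-1=6, 3-7=-4, 6-3=3 -> [8, -6, -1, 6, -4, 3] (max |s|=8)
Stage 3 (OFFSET -2): 8+-2=6, -6+-2=-8, -1+-2=-3, 6+-2=4, -4+-2=-6, 3+-2=1 -> [6, -8, -3, 4, -6, 1] (max |s|=8)
Stage 4 (ABS): |6|=6, |-8|=8, |-3|=3, |4|=4, |-6|=6, |1|=1 -> [6, 8, 3, 4, 6, 1] (max |s|=8)
Stage 5 (DELAY): [0, 6, 8, 3, 4, 6] = [0, 6, 8, 3, 4, 6] -> [0, 6, 8, 3, 4, 6] (max |s|=8)
Overall max amplitude: 8

Answer: 8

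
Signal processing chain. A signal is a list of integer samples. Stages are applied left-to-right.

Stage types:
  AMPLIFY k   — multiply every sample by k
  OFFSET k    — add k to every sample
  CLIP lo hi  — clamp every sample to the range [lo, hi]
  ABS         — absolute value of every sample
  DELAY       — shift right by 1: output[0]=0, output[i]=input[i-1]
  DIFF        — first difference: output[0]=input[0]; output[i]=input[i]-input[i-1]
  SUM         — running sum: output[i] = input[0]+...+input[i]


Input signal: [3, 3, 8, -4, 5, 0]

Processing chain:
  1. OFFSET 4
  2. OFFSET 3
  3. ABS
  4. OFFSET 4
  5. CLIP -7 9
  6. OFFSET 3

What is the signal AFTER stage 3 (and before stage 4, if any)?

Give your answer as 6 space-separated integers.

Answer: 10 10 15 3 12 7

Derivation:
Input: [3, 3, 8, -4, 5, 0]
Stage 1 (OFFSET 4): 3+4=7, 3+4=7, 8+4=12, -4+4=0, 5+4=9, 0+4=4 -> [7, 7, 12, 0, 9, 4]
Stage 2 (OFFSET 3): 7+3=10, 7+3=10, 12+3=15, 0+3=3, 9+3=12, 4+3=7 -> [10, 10, 15, 3, 12, 7]
Stage 3 (ABS): |10|=10, |10|=10, |15|=15, |3|=3, |12|=12, |7|=7 -> [10, 10, 15, 3, 12, 7]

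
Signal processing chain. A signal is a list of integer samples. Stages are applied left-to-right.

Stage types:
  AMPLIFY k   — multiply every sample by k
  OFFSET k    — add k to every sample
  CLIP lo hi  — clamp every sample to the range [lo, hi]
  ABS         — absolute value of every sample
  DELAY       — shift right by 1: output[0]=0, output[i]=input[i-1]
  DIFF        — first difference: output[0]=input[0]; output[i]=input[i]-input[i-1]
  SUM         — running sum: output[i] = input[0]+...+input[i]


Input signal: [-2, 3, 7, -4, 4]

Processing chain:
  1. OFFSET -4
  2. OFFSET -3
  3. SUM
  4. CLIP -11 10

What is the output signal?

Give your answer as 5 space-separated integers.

Answer: -9 -11 -11 -11 -11

Derivation:
Input: [-2, 3, 7, -4, 4]
Stage 1 (OFFSET -4): -2+-4=-6, 3+-4=-1, 7+-4=3, -4+-4=-8, 4+-4=0 -> [-6, -1, 3, -8, 0]
Stage 2 (OFFSET -3): -6+-3=-9, -1+-3=-4, 3+-3=0, -8+-3=-11, 0+-3=-3 -> [-9, -4, 0, -11, -3]
Stage 3 (SUM): sum[0..0]=-9, sum[0..1]=-13, sum[0..2]=-13, sum[0..3]=-24, sum[0..4]=-27 -> [-9, -13, -13, -24, -27]
Stage 4 (CLIP -11 10): clip(-9,-11,10)=-9, clip(-13,-11,10)=-11, clip(-13,-11,10)=-11, clip(-24,-11,10)=-11, clip(-27,-11,10)=-11 -> [-9, -11, -11, -11, -11]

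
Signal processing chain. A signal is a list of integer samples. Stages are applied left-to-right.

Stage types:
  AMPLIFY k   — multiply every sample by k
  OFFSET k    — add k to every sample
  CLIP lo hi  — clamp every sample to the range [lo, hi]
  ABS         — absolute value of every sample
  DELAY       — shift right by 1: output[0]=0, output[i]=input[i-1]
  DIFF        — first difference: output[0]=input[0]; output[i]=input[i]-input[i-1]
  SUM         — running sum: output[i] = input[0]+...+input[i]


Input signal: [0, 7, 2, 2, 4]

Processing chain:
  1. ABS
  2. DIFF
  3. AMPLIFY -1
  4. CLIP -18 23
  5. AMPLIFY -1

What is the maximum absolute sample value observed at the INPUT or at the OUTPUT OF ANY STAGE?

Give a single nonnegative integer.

Answer: 7

Derivation:
Input: [0, 7, 2, 2, 4] (max |s|=7)
Stage 1 (ABS): |0|=0, |7|=7, |2|=2, |2|=2, |4|=4 -> [0, 7, 2, 2, 4] (max |s|=7)
Stage 2 (DIFF): s[0]=0, 7-0=7, 2-7=-5, 2-2=0, 4-2=2 -> [0, 7, -5, 0, 2] (max |s|=7)
Stage 3 (AMPLIFY -1): 0*-1=0, 7*-1=-7, -5*-1=5, 0*-1=0, 2*-1=-2 -> [0, -7, 5, 0, -2] (max |s|=7)
Stage 4 (CLIP -18 23): clip(0,-18,23)=0, clip(-7,-18,23)=-7, clip(5,-18,23)=5, clip(0,-18,23)=0, clip(-2,-18,23)=-2 -> [0, -7, 5, 0, -2] (max |s|=7)
Stage 5 (AMPLIFY -1): 0*-1=0, -7*-1=7, 5*-1=-5, 0*-1=0, -2*-1=2 -> [0, 7, -5, 0, 2] (max |s|=7)
Overall max amplitude: 7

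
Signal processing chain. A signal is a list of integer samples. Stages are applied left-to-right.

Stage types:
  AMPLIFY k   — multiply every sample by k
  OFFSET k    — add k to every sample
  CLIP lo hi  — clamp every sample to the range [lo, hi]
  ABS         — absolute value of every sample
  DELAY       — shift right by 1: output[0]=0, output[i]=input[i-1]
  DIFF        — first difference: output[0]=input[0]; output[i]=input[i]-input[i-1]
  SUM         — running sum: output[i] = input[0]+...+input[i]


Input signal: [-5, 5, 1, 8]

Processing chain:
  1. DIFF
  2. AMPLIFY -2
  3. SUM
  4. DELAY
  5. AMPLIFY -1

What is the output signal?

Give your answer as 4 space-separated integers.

Input: [-5, 5, 1, 8]
Stage 1 (DIFF): s[0]=-5, 5--5=10, 1-5=-4, 8-1=7 -> [-5, 10, -4, 7]
Stage 2 (AMPLIFY -2): -5*-2=10, 10*-2=-20, -4*-2=8, 7*-2=-14 -> [10, -20, 8, -14]
Stage 3 (SUM): sum[0..0]=10, sum[0..1]=-10, sum[0..2]=-2, sum[0..3]=-16 -> [10, -10, -2, -16]
Stage 4 (DELAY): [0, 10, -10, -2] = [0, 10, -10, -2] -> [0, 10, -10, -2]
Stage 5 (AMPLIFY -1): 0*-1=0, 10*-1=-10, -10*-1=10, -2*-1=2 -> [0, -10, 10, 2]

Answer: 0 -10 10 2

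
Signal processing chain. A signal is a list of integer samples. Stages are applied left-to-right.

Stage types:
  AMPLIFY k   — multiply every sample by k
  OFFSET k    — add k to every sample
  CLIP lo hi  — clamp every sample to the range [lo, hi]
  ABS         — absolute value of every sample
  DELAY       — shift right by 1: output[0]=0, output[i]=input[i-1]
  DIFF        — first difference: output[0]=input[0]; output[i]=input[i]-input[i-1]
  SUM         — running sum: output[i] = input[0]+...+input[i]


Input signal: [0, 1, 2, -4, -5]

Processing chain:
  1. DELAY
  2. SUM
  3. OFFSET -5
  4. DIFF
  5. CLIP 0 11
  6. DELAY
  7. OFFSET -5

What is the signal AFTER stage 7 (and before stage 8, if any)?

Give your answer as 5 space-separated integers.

Input: [0, 1, 2, -4, -5]
Stage 1 (DELAY): [0, 0, 1, 2, -4] = [0, 0, 1, 2, -4] -> [0, 0, 1, 2, -4]
Stage 2 (SUM): sum[0..0]=0, sum[0..1]=0, sum[0..2]=1, sum[0..3]=3, sum[0..4]=-1 -> [0, 0, 1, 3, -1]
Stage 3 (OFFSET -5): 0+-5=-5, 0+-5=-5, 1+-5=-4, 3+-5=-2, -1+-5=-6 -> [-5, -5, -4, -2, -6]
Stage 4 (DIFF): s[0]=-5, -5--5=0, -4--5=1, -2--4=2, -6--2=-4 -> [-5, 0, 1, 2, -4]
Stage 5 (CLIP 0 11): clip(-5,0,11)=0, clip(0,0,11)=0, clip(1,0,11)=1, clip(2,0,11)=2, clip(-4,0,11)=0 -> [0, 0, 1, 2, 0]
Stage 6 (DELAY): [0, 0, 0, 1, 2] = [0, 0, 0, 1, 2] -> [0, 0, 0, 1, 2]
Stage 7 (OFFSET -5): 0+-5=-5, 0+-5=-5, 0+-5=-5, 1+-5=-4, 2+-5=-3 -> [-5, -5, -5, -4, -3]

Answer: -5 -5 -5 -4 -3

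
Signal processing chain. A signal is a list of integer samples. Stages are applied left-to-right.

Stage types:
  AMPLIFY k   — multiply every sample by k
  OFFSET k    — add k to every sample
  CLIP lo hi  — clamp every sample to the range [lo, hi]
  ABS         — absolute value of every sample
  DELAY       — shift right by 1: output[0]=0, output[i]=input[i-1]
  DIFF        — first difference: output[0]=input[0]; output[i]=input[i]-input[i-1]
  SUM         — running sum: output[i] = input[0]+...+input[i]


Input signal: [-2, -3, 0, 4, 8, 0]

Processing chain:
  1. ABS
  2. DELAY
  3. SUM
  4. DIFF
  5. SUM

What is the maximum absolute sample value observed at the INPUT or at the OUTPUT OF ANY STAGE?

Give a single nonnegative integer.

Input: [-2, -3, 0, 4, 8, 0] (max |s|=8)
Stage 1 (ABS): |-2|=2, |-3|=3, |0|=0, |4|=4, |8|=8, |0|=0 -> [2, 3, 0, 4, 8, 0] (max |s|=8)
Stage 2 (DELAY): [0, 2, 3, 0, 4, 8] = [0, 2, 3, 0, 4, 8] -> [0, 2, 3, 0, 4, 8] (max |s|=8)
Stage 3 (SUM): sum[0..0]=0, sum[0..1]=2, sum[0..2]=5, sum[0..3]=5, sum[0..4]=9, sum[0..5]=17 -> [0, 2, 5, 5, 9, 17] (max |s|=17)
Stage 4 (DIFF): s[0]=0, 2-0=2, 5-2=3, 5-5=0, 9-5=4, 17-9=8 -> [0, 2, 3, 0, 4, 8] (max |s|=8)
Stage 5 (SUM): sum[0..0]=0, sum[0..1]=2, sum[0..2]=5, sum[0..3]=5, sum[0..4]=9, sum[0..5]=17 -> [0, 2, 5, 5, 9, 17] (max |s|=17)
Overall max amplitude: 17

Answer: 17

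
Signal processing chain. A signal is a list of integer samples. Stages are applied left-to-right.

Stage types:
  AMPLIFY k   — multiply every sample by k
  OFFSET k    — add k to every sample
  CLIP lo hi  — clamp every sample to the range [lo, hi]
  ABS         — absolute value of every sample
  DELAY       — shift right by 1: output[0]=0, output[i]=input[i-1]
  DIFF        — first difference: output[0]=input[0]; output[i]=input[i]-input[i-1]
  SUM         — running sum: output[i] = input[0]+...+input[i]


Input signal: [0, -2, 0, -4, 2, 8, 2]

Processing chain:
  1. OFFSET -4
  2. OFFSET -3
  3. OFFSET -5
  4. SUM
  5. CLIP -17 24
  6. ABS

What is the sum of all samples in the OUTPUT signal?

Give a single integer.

Answer: 114

Derivation:
Input: [0, -2, 0, -4, 2, 8, 2]
Stage 1 (OFFSET -4): 0+-4=-4, -2+-4=-6, 0+-4=-4, -4+-4=-8, 2+-4=-2, 8+-4=4, 2+-4=-2 -> [-4, -6, -4, -8, -2, 4, -2]
Stage 2 (OFFSET -3): -4+-3=-7, -6+-3=-9, -4+-3=-7, -8+-3=-11, -2+-3=-5, 4+-3=1, -2+-3=-5 -> [-7, -9, -7, -11, -5, 1, -5]
Stage 3 (OFFSET -5): -7+-5=-12, -9+-5=-14, -7+-5=-12, -11+-5=-16, -5+-5=-10, 1+-5=-4, -5+-5=-10 -> [-12, -14, -12, -16, -10, -4, -10]
Stage 4 (SUM): sum[0..0]=-12, sum[0..1]=-26, sum[0..2]=-38, sum[0..3]=-54, sum[0..4]=-64, sum[0..5]=-68, sum[0..6]=-78 -> [-12, -26, -38, -54, -64, -68, -78]
Stage 5 (CLIP -17 24): clip(-12,-17,24)=-12, clip(-26,-17,24)=-17, clip(-38,-17,24)=-17, clip(-54,-17,24)=-17, clip(-64,-17,24)=-17, clip(-68,-17,24)=-17, clip(-78,-17,24)=-17 -> [-12, -17, -17, -17, -17, -17, -17]
Stage 6 (ABS): |-12|=12, |-17|=17, |-17|=17, |-17|=17, |-17|=17, |-17|=17, |-17|=17 -> [12, 17, 17, 17, 17, 17, 17]
Output sum: 114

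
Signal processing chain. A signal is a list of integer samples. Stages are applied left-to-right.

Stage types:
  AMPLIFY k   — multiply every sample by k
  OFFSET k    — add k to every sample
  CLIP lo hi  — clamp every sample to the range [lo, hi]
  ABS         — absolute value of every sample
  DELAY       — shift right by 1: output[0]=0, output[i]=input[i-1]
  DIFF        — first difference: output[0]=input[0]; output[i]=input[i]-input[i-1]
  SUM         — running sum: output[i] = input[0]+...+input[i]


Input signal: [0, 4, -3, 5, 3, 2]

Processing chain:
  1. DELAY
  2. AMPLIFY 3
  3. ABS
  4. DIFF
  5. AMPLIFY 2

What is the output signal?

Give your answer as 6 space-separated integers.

Input: [0, 4, -3, 5, 3, 2]
Stage 1 (DELAY): [0, 0, 4, -3, 5, 3] = [0, 0, 4, -3, 5, 3] -> [0, 0, 4, -3, 5, 3]
Stage 2 (AMPLIFY 3): 0*3=0, 0*3=0, 4*3=12, -3*3=-9, 5*3=15, 3*3=9 -> [0, 0, 12, -9, 15, 9]
Stage 3 (ABS): |0|=0, |0|=0, |12|=12, |-9|=9, |15|=15, |9|=9 -> [0, 0, 12, 9, 15, 9]
Stage 4 (DIFF): s[0]=0, 0-0=0, 12-0=12, 9-12=-3, 15-9=6, 9-15=-6 -> [0, 0, 12, -3, 6, -6]
Stage 5 (AMPLIFY 2): 0*2=0, 0*2=0, 12*2=24, -3*2=-6, 6*2=12, -6*2=-12 -> [0, 0, 24, -6, 12, -12]

Answer: 0 0 24 -6 12 -12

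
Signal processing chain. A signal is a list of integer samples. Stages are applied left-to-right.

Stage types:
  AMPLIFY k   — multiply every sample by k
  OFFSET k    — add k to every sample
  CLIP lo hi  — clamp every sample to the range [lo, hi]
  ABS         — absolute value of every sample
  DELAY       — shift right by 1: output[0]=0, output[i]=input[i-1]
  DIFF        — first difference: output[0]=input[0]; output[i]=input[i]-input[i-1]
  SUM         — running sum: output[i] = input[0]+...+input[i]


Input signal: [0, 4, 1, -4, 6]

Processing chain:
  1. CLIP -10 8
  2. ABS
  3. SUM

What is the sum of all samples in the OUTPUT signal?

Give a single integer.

Input: [0, 4, 1, -4, 6]
Stage 1 (CLIP -10 8): clip(0,-10,8)=0, clip(4,-10,8)=4, clip(1,-10,8)=1, clip(-4,-10,8)=-4, clip(6,-10,8)=6 -> [0, 4, 1, -4, 6]
Stage 2 (ABS): |0|=0, |4|=4, |1|=1, |-4|=4, |6|=6 -> [0, 4, 1, 4, 6]
Stage 3 (SUM): sum[0..0]=0, sum[0..1]=4, sum[0..2]=5, sum[0..3]=9, sum[0..4]=15 -> [0, 4, 5, 9, 15]
Output sum: 33

Answer: 33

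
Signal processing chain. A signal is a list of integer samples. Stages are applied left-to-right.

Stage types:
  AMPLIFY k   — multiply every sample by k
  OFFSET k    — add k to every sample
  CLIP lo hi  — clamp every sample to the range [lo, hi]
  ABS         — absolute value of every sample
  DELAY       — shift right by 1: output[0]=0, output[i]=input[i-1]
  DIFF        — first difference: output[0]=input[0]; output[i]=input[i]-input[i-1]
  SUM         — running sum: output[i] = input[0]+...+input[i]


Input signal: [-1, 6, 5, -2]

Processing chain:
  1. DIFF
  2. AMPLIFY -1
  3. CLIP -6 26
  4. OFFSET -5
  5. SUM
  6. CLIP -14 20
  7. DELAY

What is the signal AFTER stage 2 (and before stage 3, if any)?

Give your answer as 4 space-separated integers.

Answer: 1 -7 1 7

Derivation:
Input: [-1, 6, 5, -2]
Stage 1 (DIFF): s[0]=-1, 6--1=7, 5-6=-1, -2-5=-7 -> [-1, 7, -1, -7]
Stage 2 (AMPLIFY -1): -1*-1=1, 7*-1=-7, -1*-1=1, -7*-1=7 -> [1, -7, 1, 7]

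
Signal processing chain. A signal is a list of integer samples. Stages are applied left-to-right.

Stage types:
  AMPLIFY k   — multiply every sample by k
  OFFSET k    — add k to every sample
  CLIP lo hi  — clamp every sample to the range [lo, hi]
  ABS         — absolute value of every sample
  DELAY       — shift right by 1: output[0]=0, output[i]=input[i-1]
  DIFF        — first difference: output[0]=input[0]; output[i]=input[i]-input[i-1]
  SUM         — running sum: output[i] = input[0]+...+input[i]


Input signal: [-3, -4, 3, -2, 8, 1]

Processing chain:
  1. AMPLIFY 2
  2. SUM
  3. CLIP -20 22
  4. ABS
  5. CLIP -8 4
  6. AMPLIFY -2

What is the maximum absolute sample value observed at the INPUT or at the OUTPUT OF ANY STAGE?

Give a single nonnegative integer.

Input: [-3, -4, 3, -2, 8, 1] (max |s|=8)
Stage 1 (AMPLIFY 2): -3*2=-6, -4*2=-8, 3*2=6, -2*2=-4, 8*2=16, 1*2=2 -> [-6, -8, 6, -4, 16, 2] (max |s|=16)
Stage 2 (SUM): sum[0..0]=-6, sum[0..1]=-14, sum[0..2]=-8, sum[0..3]=-12, sum[0..4]=4, sum[0..5]=6 -> [-6, -14, -8, -12, 4, 6] (max |s|=14)
Stage 3 (CLIP -20 22): clip(-6,-20,22)=-6, clip(-14,-20,22)=-14, clip(-8,-20,22)=-8, clip(-12,-20,22)=-12, clip(4,-20,22)=4, clip(6,-20,22)=6 -> [-6, -14, -8, -12, 4, 6] (max |s|=14)
Stage 4 (ABS): |-6|=6, |-14|=14, |-8|=8, |-12|=12, |4|=4, |6|=6 -> [6, 14, 8, 12, 4, 6] (max |s|=14)
Stage 5 (CLIP -8 4): clip(6,-8,4)=4, clip(14,-8,4)=4, clip(8,-8,4)=4, clip(12,-8,4)=4, clip(4,-8,4)=4, clip(6,-8,4)=4 -> [4, 4, 4, 4, 4, 4] (max |s|=4)
Stage 6 (AMPLIFY -2): 4*-2=-8, 4*-2=-8, 4*-2=-8, 4*-2=-8, 4*-2=-8, 4*-2=-8 -> [-8, -8, -8, -8, -8, -8] (max |s|=8)
Overall max amplitude: 16

Answer: 16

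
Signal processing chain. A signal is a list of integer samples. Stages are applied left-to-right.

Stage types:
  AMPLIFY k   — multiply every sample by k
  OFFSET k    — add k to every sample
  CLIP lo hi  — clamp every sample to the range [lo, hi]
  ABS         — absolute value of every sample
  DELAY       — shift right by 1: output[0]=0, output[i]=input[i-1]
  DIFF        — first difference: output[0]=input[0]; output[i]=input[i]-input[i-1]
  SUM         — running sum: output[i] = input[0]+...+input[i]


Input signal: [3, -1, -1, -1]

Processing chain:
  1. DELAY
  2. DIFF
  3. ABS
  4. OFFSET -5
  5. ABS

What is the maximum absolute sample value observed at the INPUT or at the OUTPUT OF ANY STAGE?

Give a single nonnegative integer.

Input: [3, -1, -1, -1] (max |s|=3)
Stage 1 (DELAY): [0, 3, -1, -1] = [0, 3, -1, -1] -> [0, 3, -1, -1] (max |s|=3)
Stage 2 (DIFF): s[0]=0, 3-0=3, -1-3=-4, -1--1=0 -> [0, 3, -4, 0] (max |s|=4)
Stage 3 (ABS): |0|=0, |3|=3, |-4|=4, |0|=0 -> [0, 3, 4, 0] (max |s|=4)
Stage 4 (OFFSET -5): 0+-5=-5, 3+-5=-2, 4+-5=-1, 0+-5=-5 -> [-5, -2, -1, -5] (max |s|=5)
Stage 5 (ABS): |-5|=5, |-2|=2, |-1|=1, |-5|=5 -> [5, 2, 1, 5] (max |s|=5)
Overall max amplitude: 5

Answer: 5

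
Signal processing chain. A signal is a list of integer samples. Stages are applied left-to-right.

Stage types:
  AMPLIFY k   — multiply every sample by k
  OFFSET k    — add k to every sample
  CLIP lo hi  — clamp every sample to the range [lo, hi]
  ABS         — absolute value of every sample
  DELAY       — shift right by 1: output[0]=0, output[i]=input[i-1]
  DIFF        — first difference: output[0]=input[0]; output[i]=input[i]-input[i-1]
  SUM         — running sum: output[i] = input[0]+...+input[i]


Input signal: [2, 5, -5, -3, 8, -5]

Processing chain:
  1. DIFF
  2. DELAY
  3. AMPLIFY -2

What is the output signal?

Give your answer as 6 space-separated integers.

Input: [2, 5, -5, -3, 8, -5]
Stage 1 (DIFF): s[0]=2, 5-2=3, -5-5=-10, -3--5=2, 8--3=11, -5-8=-13 -> [2, 3, -10, 2, 11, -13]
Stage 2 (DELAY): [0, 2, 3, -10, 2, 11] = [0, 2, 3, -10, 2, 11] -> [0, 2, 3, -10, 2, 11]
Stage 3 (AMPLIFY -2): 0*-2=0, 2*-2=-4, 3*-2=-6, -10*-2=20, 2*-2=-4, 11*-2=-22 -> [0, -4, -6, 20, -4, -22]

Answer: 0 -4 -6 20 -4 -22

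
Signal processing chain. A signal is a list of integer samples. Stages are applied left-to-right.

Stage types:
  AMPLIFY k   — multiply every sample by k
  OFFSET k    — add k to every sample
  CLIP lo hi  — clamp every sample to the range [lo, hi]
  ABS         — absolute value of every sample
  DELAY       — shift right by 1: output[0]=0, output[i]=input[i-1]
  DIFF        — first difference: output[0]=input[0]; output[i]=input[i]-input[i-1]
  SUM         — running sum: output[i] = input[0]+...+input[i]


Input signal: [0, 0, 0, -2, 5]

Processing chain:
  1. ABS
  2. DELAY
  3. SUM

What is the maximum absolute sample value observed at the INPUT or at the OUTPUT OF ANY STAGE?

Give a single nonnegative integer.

Input: [0, 0, 0, -2, 5] (max |s|=5)
Stage 1 (ABS): |0|=0, |0|=0, |0|=0, |-2|=2, |5|=5 -> [0, 0, 0, 2, 5] (max |s|=5)
Stage 2 (DELAY): [0, 0, 0, 0, 2] = [0, 0, 0, 0, 2] -> [0, 0, 0, 0, 2] (max |s|=2)
Stage 3 (SUM): sum[0..0]=0, sum[0..1]=0, sum[0..2]=0, sum[0..3]=0, sum[0..4]=2 -> [0, 0, 0, 0, 2] (max |s|=2)
Overall max amplitude: 5

Answer: 5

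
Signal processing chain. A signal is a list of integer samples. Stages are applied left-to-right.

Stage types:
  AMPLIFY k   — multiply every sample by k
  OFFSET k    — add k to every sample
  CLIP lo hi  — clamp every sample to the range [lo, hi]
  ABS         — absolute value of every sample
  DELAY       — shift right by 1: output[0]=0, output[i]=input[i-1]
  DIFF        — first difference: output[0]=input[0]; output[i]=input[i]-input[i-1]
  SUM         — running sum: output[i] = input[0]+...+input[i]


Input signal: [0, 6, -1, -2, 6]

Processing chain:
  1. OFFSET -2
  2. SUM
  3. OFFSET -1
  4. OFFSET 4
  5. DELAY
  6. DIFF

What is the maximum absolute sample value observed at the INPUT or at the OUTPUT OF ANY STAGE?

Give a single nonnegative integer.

Answer: 6

Derivation:
Input: [0, 6, -1, -2, 6] (max |s|=6)
Stage 1 (OFFSET -2): 0+-2=-2, 6+-2=4, -1+-2=-3, -2+-2=-4, 6+-2=4 -> [-2, 4, -3, -4, 4] (max |s|=4)
Stage 2 (SUM): sum[0..0]=-2, sum[0..1]=2, sum[0..2]=-1, sum[0..3]=-5, sum[0..4]=-1 -> [-2, 2, -1, -5, -1] (max |s|=5)
Stage 3 (OFFSET -1): -2+-1=-3, 2+-1=1, -1+-1=-2, -5+-1=-6, -1+-1=-2 -> [-3, 1, -2, -6, -2] (max |s|=6)
Stage 4 (OFFSET 4): -3+4=1, 1+4=5, -2+4=2, -6+4=-2, -2+4=2 -> [1, 5, 2, -2, 2] (max |s|=5)
Stage 5 (DELAY): [0, 1, 5, 2, -2] = [0, 1, 5, 2, -2] -> [0, 1, 5, 2, -2] (max |s|=5)
Stage 6 (DIFF): s[0]=0, 1-0=1, 5-1=4, 2-5=-3, -2-2=-4 -> [0, 1, 4, -3, -4] (max |s|=4)
Overall max amplitude: 6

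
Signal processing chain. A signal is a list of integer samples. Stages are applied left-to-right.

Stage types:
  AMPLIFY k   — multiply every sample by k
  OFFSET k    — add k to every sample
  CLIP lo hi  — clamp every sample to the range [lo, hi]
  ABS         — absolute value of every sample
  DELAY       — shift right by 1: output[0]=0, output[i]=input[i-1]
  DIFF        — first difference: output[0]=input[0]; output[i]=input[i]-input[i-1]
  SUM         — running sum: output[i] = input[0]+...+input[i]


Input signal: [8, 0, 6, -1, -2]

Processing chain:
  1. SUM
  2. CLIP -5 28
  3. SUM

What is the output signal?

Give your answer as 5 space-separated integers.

Input: [8, 0, 6, -1, -2]
Stage 1 (SUM): sum[0..0]=8, sum[0..1]=8, sum[0..2]=14, sum[0..3]=13, sum[0..4]=11 -> [8, 8, 14, 13, 11]
Stage 2 (CLIP -5 28): clip(8,-5,28)=8, clip(8,-5,28)=8, clip(14,-5,28)=14, clip(13,-5,28)=13, clip(11,-5,28)=11 -> [8, 8, 14, 13, 11]
Stage 3 (SUM): sum[0..0]=8, sum[0..1]=16, sum[0..2]=30, sum[0..3]=43, sum[0..4]=54 -> [8, 16, 30, 43, 54]

Answer: 8 16 30 43 54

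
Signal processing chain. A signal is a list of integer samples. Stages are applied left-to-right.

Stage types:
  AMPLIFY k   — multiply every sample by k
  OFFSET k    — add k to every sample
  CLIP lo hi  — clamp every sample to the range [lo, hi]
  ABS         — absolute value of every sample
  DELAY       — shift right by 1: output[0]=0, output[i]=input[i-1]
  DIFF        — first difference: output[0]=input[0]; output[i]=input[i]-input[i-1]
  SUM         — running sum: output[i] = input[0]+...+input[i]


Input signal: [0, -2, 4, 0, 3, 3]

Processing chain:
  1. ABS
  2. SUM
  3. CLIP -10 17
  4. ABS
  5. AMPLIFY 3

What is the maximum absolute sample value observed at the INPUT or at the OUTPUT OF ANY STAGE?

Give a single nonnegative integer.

Answer: 36

Derivation:
Input: [0, -2, 4, 0, 3, 3] (max |s|=4)
Stage 1 (ABS): |0|=0, |-2|=2, |4|=4, |0|=0, |3|=3, |3|=3 -> [0, 2, 4, 0, 3, 3] (max |s|=4)
Stage 2 (SUM): sum[0..0]=0, sum[0..1]=2, sum[0..2]=6, sum[0..3]=6, sum[0..4]=9, sum[0..5]=12 -> [0, 2, 6, 6, 9, 12] (max |s|=12)
Stage 3 (CLIP -10 17): clip(0,-10,17)=0, clip(2,-10,17)=2, clip(6,-10,17)=6, clip(6,-10,17)=6, clip(9,-10,17)=9, clip(12,-10,17)=12 -> [0, 2, 6, 6, 9, 12] (max |s|=12)
Stage 4 (ABS): |0|=0, |2|=2, |6|=6, |6|=6, |9|=9, |12|=12 -> [0, 2, 6, 6, 9, 12] (max |s|=12)
Stage 5 (AMPLIFY 3): 0*3=0, 2*3=6, 6*3=18, 6*3=18, 9*3=27, 12*3=36 -> [0, 6, 18, 18, 27, 36] (max |s|=36)
Overall max amplitude: 36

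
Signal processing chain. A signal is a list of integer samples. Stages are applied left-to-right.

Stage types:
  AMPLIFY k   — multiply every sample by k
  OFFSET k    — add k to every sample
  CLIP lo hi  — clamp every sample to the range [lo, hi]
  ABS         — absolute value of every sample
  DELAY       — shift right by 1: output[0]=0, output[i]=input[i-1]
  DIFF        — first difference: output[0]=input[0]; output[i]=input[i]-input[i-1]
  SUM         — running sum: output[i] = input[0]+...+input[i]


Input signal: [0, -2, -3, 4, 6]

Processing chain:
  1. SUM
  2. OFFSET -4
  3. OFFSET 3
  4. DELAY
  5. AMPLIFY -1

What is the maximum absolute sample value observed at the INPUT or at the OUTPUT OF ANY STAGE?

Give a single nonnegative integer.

Input: [0, -2, -3, 4, 6] (max |s|=6)
Stage 1 (SUM): sum[0..0]=0, sum[0..1]=-2, sum[0..2]=-5, sum[0..3]=-1, sum[0..4]=5 -> [0, -2, -5, -1, 5] (max |s|=5)
Stage 2 (OFFSET -4): 0+-4=-4, -2+-4=-6, -5+-4=-9, -1+-4=-5, 5+-4=1 -> [-4, -6, -9, -5, 1] (max |s|=9)
Stage 3 (OFFSET 3): -4+3=-1, -6+3=-3, -9+3=-6, -5+3=-2, 1+3=4 -> [-1, -3, -6, -2, 4] (max |s|=6)
Stage 4 (DELAY): [0, -1, -3, -6, -2] = [0, -1, -3, -6, -2] -> [0, -1, -3, -6, -2] (max |s|=6)
Stage 5 (AMPLIFY -1): 0*-1=0, -1*-1=1, -3*-1=3, -6*-1=6, -2*-1=2 -> [0, 1, 3, 6, 2] (max |s|=6)
Overall max amplitude: 9

Answer: 9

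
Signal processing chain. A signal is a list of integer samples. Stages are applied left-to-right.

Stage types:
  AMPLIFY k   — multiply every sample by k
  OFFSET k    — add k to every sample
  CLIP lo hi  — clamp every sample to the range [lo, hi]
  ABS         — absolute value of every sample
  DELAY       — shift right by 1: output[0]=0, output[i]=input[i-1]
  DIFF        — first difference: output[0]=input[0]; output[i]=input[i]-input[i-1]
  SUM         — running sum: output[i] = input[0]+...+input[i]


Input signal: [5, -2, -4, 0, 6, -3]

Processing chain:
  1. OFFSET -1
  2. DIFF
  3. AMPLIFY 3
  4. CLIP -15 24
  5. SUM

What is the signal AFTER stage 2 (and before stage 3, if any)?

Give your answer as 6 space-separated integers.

Answer: 4 -7 -2 4 6 -9

Derivation:
Input: [5, -2, -4, 0, 6, -3]
Stage 1 (OFFSET -1): 5+-1=4, -2+-1=-3, -4+-1=-5, 0+-1=-1, 6+-1=5, -3+-1=-4 -> [4, -3, -5, -1, 5, -4]
Stage 2 (DIFF): s[0]=4, -3-4=-7, -5--3=-2, -1--5=4, 5--1=6, -4-5=-9 -> [4, -7, -2, 4, 6, -9]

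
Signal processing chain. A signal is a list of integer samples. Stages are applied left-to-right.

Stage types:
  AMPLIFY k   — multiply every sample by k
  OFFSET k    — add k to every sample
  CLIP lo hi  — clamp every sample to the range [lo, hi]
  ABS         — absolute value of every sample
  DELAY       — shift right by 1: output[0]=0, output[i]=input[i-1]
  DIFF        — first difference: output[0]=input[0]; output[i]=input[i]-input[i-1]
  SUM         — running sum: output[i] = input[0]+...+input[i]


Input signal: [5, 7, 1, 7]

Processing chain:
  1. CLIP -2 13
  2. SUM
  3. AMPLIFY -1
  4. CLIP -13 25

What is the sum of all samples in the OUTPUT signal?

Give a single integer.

Answer: -43

Derivation:
Input: [5, 7, 1, 7]
Stage 1 (CLIP -2 13): clip(5,-2,13)=5, clip(7,-2,13)=7, clip(1,-2,13)=1, clip(7,-2,13)=7 -> [5, 7, 1, 7]
Stage 2 (SUM): sum[0..0]=5, sum[0..1]=12, sum[0..2]=13, sum[0..3]=20 -> [5, 12, 13, 20]
Stage 3 (AMPLIFY -1): 5*-1=-5, 12*-1=-12, 13*-1=-13, 20*-1=-20 -> [-5, -12, -13, -20]
Stage 4 (CLIP -13 25): clip(-5,-13,25)=-5, clip(-12,-13,25)=-12, clip(-13,-13,25)=-13, clip(-20,-13,25)=-13 -> [-5, -12, -13, -13]
Output sum: -43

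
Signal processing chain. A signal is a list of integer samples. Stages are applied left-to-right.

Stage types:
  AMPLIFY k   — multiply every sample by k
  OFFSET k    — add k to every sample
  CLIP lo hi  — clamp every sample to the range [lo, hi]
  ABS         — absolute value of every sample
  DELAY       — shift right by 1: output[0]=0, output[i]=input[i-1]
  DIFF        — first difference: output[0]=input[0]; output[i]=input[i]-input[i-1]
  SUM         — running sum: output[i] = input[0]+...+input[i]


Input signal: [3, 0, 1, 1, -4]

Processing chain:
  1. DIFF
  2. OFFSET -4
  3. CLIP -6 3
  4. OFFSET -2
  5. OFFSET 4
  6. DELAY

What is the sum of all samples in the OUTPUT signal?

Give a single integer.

Input: [3, 0, 1, 1, -4]
Stage 1 (DIFF): s[0]=3, 0-3=-3, 1-0=1, 1-1=0, -4-1=-5 -> [3, -3, 1, 0, -5]
Stage 2 (OFFSET -4): 3+-4=-1, -3+-4=-7, 1+-4=-3, 0+-4=-4, -5+-4=-9 -> [-1, -7, -3, -4, -9]
Stage 3 (CLIP -6 3): clip(-1,-6,3)=-1, clip(-7,-6,3)=-6, clip(-3,-6,3)=-3, clip(-4,-6,3)=-4, clip(-9,-6,3)=-6 -> [-1, -6, -3, -4, -6]
Stage 4 (OFFSET -2): -1+-2=-3, -6+-2=-8, -3+-2=-5, -4+-2=-6, -6+-2=-8 -> [-3, -8, -5, -6, -8]
Stage 5 (OFFSET 4): -3+4=1, -8+4=-4, -5+4=-1, -6+4=-2, -8+4=-4 -> [1, -4, -1, -2, -4]
Stage 6 (DELAY): [0, 1, -4, -1, -2] = [0, 1, -4, -1, -2] -> [0, 1, -4, -1, -2]
Output sum: -6

Answer: -6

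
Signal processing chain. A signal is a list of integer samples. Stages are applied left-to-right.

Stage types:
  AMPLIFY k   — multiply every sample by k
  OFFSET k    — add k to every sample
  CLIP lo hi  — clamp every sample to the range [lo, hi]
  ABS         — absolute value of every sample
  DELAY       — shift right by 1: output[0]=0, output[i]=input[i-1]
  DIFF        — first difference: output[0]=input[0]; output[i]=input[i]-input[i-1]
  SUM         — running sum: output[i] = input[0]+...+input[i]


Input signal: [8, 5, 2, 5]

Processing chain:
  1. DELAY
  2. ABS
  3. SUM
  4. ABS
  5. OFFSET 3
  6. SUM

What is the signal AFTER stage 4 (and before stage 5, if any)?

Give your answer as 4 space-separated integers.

Answer: 0 8 13 15

Derivation:
Input: [8, 5, 2, 5]
Stage 1 (DELAY): [0, 8, 5, 2] = [0, 8, 5, 2] -> [0, 8, 5, 2]
Stage 2 (ABS): |0|=0, |8|=8, |5|=5, |2|=2 -> [0, 8, 5, 2]
Stage 3 (SUM): sum[0..0]=0, sum[0..1]=8, sum[0..2]=13, sum[0..3]=15 -> [0, 8, 13, 15]
Stage 4 (ABS): |0|=0, |8|=8, |13|=13, |15|=15 -> [0, 8, 13, 15]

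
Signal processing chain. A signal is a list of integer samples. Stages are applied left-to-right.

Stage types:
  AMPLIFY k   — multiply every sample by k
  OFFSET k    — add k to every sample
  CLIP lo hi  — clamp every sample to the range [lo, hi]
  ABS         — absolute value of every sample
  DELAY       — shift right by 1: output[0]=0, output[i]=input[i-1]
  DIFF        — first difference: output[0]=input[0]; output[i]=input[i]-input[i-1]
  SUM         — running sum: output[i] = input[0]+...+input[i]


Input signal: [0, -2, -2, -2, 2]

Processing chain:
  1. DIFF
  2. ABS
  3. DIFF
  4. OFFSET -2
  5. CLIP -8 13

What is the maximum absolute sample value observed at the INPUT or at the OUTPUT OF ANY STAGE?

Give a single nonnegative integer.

Input: [0, -2, -2, -2, 2] (max |s|=2)
Stage 1 (DIFF): s[0]=0, -2-0=-2, -2--2=0, -2--2=0, 2--2=4 -> [0, -2, 0, 0, 4] (max |s|=4)
Stage 2 (ABS): |0|=0, |-2|=2, |0|=0, |0|=0, |4|=4 -> [0, 2, 0, 0, 4] (max |s|=4)
Stage 3 (DIFF): s[0]=0, 2-0=2, 0-2=-2, 0-0=0, 4-0=4 -> [0, 2, -2, 0, 4] (max |s|=4)
Stage 4 (OFFSET -2): 0+-2=-2, 2+-2=0, -2+-2=-4, 0+-2=-2, 4+-2=2 -> [-2, 0, -4, -2, 2] (max |s|=4)
Stage 5 (CLIP -8 13): clip(-2,-8,13)=-2, clip(0,-8,13)=0, clip(-4,-8,13)=-4, clip(-2,-8,13)=-2, clip(2,-8,13)=2 -> [-2, 0, -4, -2, 2] (max |s|=4)
Overall max amplitude: 4

Answer: 4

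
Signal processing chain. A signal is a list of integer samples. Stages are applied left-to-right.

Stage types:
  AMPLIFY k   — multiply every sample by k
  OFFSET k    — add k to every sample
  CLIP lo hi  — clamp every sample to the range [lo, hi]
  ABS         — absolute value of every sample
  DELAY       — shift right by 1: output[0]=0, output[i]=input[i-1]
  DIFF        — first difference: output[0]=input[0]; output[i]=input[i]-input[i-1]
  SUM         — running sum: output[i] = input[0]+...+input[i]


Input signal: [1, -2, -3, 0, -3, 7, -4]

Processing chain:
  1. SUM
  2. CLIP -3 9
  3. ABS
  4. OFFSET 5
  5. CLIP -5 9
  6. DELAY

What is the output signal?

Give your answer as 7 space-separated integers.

Input: [1, -2, -3, 0, -3, 7, -4]
Stage 1 (SUM): sum[0..0]=1, sum[0..1]=-1, sum[0..2]=-4, sum[0..3]=-4, sum[0..4]=-7, sum[0..5]=0, sum[0..6]=-4 -> [1, -1, -4, -4, -7, 0, -4]
Stage 2 (CLIP -3 9): clip(1,-3,9)=1, clip(-1,-3,9)=-1, clip(-4,-3,9)=-3, clip(-4,-3,9)=-3, clip(-7,-3,9)=-3, clip(0,-3,9)=0, clip(-4,-3,9)=-3 -> [1, -1, -3, -3, -3, 0, -3]
Stage 3 (ABS): |1|=1, |-1|=1, |-3|=3, |-3|=3, |-3|=3, |0|=0, |-3|=3 -> [1, 1, 3, 3, 3, 0, 3]
Stage 4 (OFFSET 5): 1+5=6, 1+5=6, 3+5=8, 3+5=8, 3+5=8, 0+5=5, 3+5=8 -> [6, 6, 8, 8, 8, 5, 8]
Stage 5 (CLIP -5 9): clip(6,-5,9)=6, clip(6,-5,9)=6, clip(8,-5,9)=8, clip(8,-5,9)=8, clip(8,-5,9)=8, clip(5,-5,9)=5, clip(8,-5,9)=8 -> [6, 6, 8, 8, 8, 5, 8]
Stage 6 (DELAY): [0, 6, 6, 8, 8, 8, 5] = [0, 6, 6, 8, 8, 8, 5] -> [0, 6, 6, 8, 8, 8, 5]

Answer: 0 6 6 8 8 8 5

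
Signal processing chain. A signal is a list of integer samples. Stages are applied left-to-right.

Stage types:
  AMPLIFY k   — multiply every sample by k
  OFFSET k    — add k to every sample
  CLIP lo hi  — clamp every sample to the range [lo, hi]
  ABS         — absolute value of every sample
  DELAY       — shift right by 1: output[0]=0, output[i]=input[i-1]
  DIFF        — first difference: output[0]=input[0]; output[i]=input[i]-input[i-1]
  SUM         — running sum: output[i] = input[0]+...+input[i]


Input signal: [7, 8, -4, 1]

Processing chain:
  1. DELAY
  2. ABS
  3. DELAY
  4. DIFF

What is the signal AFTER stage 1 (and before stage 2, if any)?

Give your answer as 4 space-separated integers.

Input: [7, 8, -4, 1]
Stage 1 (DELAY): [0, 7, 8, -4] = [0, 7, 8, -4] -> [0, 7, 8, -4]

Answer: 0 7 8 -4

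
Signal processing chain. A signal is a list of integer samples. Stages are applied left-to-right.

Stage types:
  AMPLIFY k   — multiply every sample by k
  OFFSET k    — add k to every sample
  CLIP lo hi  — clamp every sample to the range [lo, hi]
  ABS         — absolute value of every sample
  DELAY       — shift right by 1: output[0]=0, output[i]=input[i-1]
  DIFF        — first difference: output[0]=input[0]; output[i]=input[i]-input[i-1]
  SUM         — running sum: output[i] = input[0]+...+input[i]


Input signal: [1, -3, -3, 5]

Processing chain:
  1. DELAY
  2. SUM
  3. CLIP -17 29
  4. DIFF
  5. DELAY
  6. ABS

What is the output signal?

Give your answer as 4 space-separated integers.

Input: [1, -3, -3, 5]
Stage 1 (DELAY): [0, 1, -3, -3] = [0, 1, -3, -3] -> [0, 1, -3, -3]
Stage 2 (SUM): sum[0..0]=0, sum[0..1]=1, sum[0..2]=-2, sum[0..3]=-5 -> [0, 1, -2, -5]
Stage 3 (CLIP -17 29): clip(0,-17,29)=0, clip(1,-17,29)=1, clip(-2,-17,29)=-2, clip(-5,-17,29)=-5 -> [0, 1, -2, -5]
Stage 4 (DIFF): s[0]=0, 1-0=1, -2-1=-3, -5--2=-3 -> [0, 1, -3, -3]
Stage 5 (DELAY): [0, 0, 1, -3] = [0, 0, 1, -3] -> [0, 0, 1, -3]
Stage 6 (ABS): |0|=0, |0|=0, |1|=1, |-3|=3 -> [0, 0, 1, 3]

Answer: 0 0 1 3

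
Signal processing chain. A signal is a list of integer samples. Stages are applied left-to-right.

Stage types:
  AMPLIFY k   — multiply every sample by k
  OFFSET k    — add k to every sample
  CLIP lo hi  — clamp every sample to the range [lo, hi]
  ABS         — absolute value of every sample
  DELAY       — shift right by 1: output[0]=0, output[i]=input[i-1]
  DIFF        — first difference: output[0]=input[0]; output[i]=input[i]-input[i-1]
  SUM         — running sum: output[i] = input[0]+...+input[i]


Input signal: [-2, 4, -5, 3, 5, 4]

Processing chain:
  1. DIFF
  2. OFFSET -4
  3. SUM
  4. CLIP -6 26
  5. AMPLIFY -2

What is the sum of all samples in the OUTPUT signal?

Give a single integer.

Answer: 68

Derivation:
Input: [-2, 4, -5, 3, 5, 4]
Stage 1 (DIFF): s[0]=-2, 4--2=6, -5-4=-9, 3--5=8, 5-3=2, 4-5=-1 -> [-2, 6, -9, 8, 2, -1]
Stage 2 (OFFSET -4): -2+-4=-6, 6+-4=2, -9+-4=-13, 8+-4=4, 2+-4=-2, -1+-4=-5 -> [-6, 2, -13, 4, -2, -5]
Stage 3 (SUM): sum[0..0]=-6, sum[0..1]=-4, sum[0..2]=-17, sum[0..3]=-13, sum[0..4]=-15, sum[0..5]=-20 -> [-6, -4, -17, -13, -15, -20]
Stage 4 (CLIP -6 26): clip(-6,-6,26)=-6, clip(-4,-6,26)=-4, clip(-17,-6,26)=-6, clip(-13,-6,26)=-6, clip(-15,-6,26)=-6, clip(-20,-6,26)=-6 -> [-6, -4, -6, -6, -6, -6]
Stage 5 (AMPLIFY -2): -6*-2=12, -4*-2=8, -6*-2=12, -6*-2=12, -6*-2=12, -6*-2=12 -> [12, 8, 12, 12, 12, 12]
Output sum: 68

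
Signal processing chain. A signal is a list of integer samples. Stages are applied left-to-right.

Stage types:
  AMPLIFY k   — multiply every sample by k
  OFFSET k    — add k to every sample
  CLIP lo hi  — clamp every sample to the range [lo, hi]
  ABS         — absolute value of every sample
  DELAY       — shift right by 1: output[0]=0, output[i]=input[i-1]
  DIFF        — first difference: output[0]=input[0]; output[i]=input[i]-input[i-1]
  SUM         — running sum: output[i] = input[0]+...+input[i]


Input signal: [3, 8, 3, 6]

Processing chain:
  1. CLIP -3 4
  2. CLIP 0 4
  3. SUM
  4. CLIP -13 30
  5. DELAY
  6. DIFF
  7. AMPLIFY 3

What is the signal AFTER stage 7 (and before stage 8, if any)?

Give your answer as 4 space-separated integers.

Input: [3, 8, 3, 6]
Stage 1 (CLIP -3 4): clip(3,-3,4)=3, clip(8,-3,4)=4, clip(3,-3,4)=3, clip(6,-3,4)=4 -> [3, 4, 3, 4]
Stage 2 (CLIP 0 4): clip(3,0,4)=3, clip(4,0,4)=4, clip(3,0,4)=3, clip(4,0,4)=4 -> [3, 4, 3, 4]
Stage 3 (SUM): sum[0..0]=3, sum[0..1]=7, sum[0..2]=10, sum[0..3]=14 -> [3, 7, 10, 14]
Stage 4 (CLIP -13 30): clip(3,-13,30)=3, clip(7,-13,30)=7, clip(10,-13,30)=10, clip(14,-13,30)=14 -> [3, 7, 10, 14]
Stage 5 (DELAY): [0, 3, 7, 10] = [0, 3, 7, 10] -> [0, 3, 7, 10]
Stage 6 (DIFF): s[0]=0, 3-0=3, 7-3=4, 10-7=3 -> [0, 3, 4, 3]
Stage 7 (AMPLIFY 3): 0*3=0, 3*3=9, 4*3=12, 3*3=9 -> [0, 9, 12, 9]

Answer: 0 9 12 9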